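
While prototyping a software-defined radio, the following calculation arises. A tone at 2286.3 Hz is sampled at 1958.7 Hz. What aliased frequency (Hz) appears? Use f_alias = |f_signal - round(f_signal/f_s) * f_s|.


Compute the nearest integer multiple of fs to the signal:
n = round(2286.3 / 1958.7) = 1
f_alias = |2286.3 - 1 * 1958.7|
        = |2286.3 - 1958.7|
        = 327.6 Hz

327.6


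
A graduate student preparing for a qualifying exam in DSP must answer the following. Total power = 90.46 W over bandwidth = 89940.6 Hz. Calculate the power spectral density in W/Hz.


Power spectral density:
PSD = P / BW
    = 90.46 / 89940.6
    = 0.00100577 W/Hz

0.00100577 W/Hz


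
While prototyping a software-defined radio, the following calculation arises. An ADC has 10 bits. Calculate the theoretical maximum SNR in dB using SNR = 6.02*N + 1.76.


Theoretical SNR for a full-scale sinusoid:
SNR = 6.02 * N + 1.76
    = 6.02 * 10 + 1.76
    = 60.2 + 1.76
    = 61.96 dB

61.96 dB


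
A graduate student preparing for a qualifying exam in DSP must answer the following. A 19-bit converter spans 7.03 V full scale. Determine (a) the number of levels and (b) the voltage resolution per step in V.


Step 1 — number of quantization levels:
L = 2^N = 2^19 = 524288

Step 2 — LSB step size:
delta = Vfs / L
      = 7.03 / 524288
      = 1.341e-05 V

Levels = 524288; step size = 1.341e-05 V


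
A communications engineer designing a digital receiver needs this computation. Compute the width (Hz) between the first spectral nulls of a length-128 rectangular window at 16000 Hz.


Main lobe width for a rectangular window:
Width = 2 * fs / N
      = 2 * 16000 / 128
      = 32000 / 128
      = 250.0 Hz

250.0 Hz


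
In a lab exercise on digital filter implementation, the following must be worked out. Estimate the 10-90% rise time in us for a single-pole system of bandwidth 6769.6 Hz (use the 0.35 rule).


Rise time from bandwidth relationship:
tr = 0.35 / BW
   = 0.35 / 6769.6
   = 5.170172536e-05 s
   = 51.7017 us

51.7017 us


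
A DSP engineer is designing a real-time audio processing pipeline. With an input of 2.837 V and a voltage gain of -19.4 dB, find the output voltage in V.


Output voltage from dB gain:
V_out = V_in * 10^(gain_dB / 20)
      = 2.837 * 10^(-19.4 / 20)
      = 2.837 * 0.107152
      = 0.304 V

0.304 V


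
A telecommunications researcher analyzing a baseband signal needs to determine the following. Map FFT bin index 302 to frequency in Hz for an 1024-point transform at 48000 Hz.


Frequency of DFT bin k:
f_k = k * fs / N
    = 302 * 48000 / 1024
    = 14496000 / 1024
    = 14156.25 Hz

14156.25 Hz


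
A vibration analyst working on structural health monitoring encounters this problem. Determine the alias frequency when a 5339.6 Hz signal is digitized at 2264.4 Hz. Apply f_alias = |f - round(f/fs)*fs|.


Compute the nearest integer multiple of fs to the signal:
n = round(5339.6 / 2264.4) = 2
f_alias = |5339.6 - 2 * 2264.4|
        = |5339.6 - 4528.8|
        = 810.8 Hz

810.8


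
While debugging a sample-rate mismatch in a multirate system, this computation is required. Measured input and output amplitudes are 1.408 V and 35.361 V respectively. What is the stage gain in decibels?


Voltage gain in dB:
G = 20 * log10(Vout / Vin)
  = 20 * log10(35.361 / 1.408)
  = 20 * log10(25.114347)
  = 20 * 1.399922
  = 28.0 dB

28.0 dB


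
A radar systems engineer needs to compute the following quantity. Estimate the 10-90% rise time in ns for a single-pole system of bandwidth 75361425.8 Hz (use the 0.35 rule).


Rise time from bandwidth relationship:
tr = 0.35 / BW
   = 0.35 / 75361425.8
   = 4.644285804e-09 s
   = 4.6443 ns

4.6443 ns


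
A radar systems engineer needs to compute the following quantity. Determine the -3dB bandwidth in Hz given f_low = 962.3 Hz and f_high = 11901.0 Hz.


Bandwidth is the difference of -3dB frequencies:
BW = f_high - f_low
   = 11901.0 - 962.3
   = 10938.7 Hz

10938.7 Hz


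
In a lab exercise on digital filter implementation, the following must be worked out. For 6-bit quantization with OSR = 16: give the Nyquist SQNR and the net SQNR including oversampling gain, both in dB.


Step 1 — baseline SQNR at Nyquist:
SQNR_base = 6.02*N + 1.76
          = 6.02*6 + 1.76
          = 37.88 dB

Step 2 — oversampling processing gain:
G = 10*log10(OSR) = 10*log10(16) = 12.04 dB

Step 3 — total:
SQNR_total = 37.88 + 12.04 = 49.92 dB

Base SQNR = 37.88 dB; oversampled SQNR = 49.92 dB


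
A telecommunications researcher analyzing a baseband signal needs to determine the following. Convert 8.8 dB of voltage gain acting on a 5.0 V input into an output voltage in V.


Output voltage from dB gain:
V_out = V_in * 10^(gain_dB / 20)
      = 5.0 * 10^(8.8 / 20)
      = 5.0 * 2.754229
      = 13.7711 V

13.7711 V


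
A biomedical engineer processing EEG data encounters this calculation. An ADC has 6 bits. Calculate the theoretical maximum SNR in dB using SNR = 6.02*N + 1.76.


Theoretical SNR for a full-scale sinusoid:
SNR = 6.02 * N + 1.76
    = 6.02 * 6 + 1.76
    = 36.12 + 1.76
    = 37.88 dB

37.88 dB


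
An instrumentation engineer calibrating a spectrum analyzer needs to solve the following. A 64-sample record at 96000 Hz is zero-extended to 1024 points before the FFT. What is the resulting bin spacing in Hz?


Frequency resolution after zero-padding:
N_padded = 64 * 16 = 1024
df = fs / N_padded
   = 96000 / 1024
   = 93.75 Hz

93.75 Hz


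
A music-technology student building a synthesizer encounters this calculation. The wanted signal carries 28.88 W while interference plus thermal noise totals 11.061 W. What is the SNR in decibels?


SNR in decibels:
SNR = 10 * log10(Ps / Pn)
    = 10 * log10(28.88 / 11.061)
    = 10 * log10(2.611)
    = 10 * 0.4168
    = 4.17 dB

4.17 dB


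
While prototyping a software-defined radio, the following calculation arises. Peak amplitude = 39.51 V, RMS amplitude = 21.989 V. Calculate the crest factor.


Crest factor is the ratio of peak to RMS:
CF = V_peak / V_rms
   = 39.51 / 21.989
   = 1.7968

1.7968


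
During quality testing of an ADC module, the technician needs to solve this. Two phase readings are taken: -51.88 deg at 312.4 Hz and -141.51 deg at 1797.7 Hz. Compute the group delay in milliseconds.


Group delay from phase difference:
tau = -d(phi)/d(omega)
d(phi) = -89.63 deg = -1.564339 rad
d(omega) = 2*pi*(1797.7 - 312.4) = 9332.4151 rad/s
tau = -(-1.564339) / 9332.4151
    = 0.1676 ms

0.1676 ms


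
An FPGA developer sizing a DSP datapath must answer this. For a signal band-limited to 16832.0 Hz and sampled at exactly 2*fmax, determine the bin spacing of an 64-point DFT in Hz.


Step 1 — Nyquist sampling rate:
fs = 2 * fmax = 2 * 16832.0 = 33664.0 Hz

Step 2 — DFT bin spacing:
df = fs / N = 33664.0 / 64 = 526.0 Hz

526.0 Hz


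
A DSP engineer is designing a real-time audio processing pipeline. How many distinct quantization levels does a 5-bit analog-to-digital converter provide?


Number of quantization levels = 2^N
= 2^5
= 32

32


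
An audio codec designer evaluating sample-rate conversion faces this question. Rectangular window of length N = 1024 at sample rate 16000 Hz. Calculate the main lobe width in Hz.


Main lobe width for a rectangular window:
Width = 2 * fs / N
      = 2 * 16000 / 1024
      = 32000 / 1024
      = 31.25 Hz

31.25 Hz


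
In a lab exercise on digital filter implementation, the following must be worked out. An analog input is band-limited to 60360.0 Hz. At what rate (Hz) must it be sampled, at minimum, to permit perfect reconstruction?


The Nyquist rate is twice the maximum frequency component.
fs_min = 2 * fmax
      = 2 * 60360.0
      = 120720.0 Hz

120720.0


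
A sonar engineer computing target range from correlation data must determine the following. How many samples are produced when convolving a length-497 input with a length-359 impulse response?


Linear convolution output length:
L = N + M - 1
  = 497 + 359 - 1
  = 855 samples

855


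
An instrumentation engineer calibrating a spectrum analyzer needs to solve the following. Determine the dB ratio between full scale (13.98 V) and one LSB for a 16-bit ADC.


Dynamic range from full-scale to LSB:
V_min = V_max / 2^bits = 13.98 / 2^16
DR = 20 * log10(V_max / V_min)
   = 20 * log10(2^16)
   = 20 * 16 * log10(2)
   = 96.33 dB

96.33 dB


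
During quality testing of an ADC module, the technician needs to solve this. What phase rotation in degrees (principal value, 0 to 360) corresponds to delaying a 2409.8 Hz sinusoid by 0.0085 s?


Phase shift from frequency and time delay:
phi = 360 * f * t_delay
    = 360 * 2409.8 * 0.0085
    = 7373.99 degrees
    mod 360 = 173.99 degrees

173.99 degrees


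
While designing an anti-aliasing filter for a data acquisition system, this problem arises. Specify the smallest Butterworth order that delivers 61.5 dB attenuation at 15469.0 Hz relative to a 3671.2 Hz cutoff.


Butterworth filter order formula:
n = log10(10^(A/10) - 1) / (2 * log10(f_stop/f_pass))
10^(61.5/10) - 1 = 1412536.5446
f_stop/f_pass = 15469.0 / 3671.2 = 4.2136
n = 4.9227 -> ceil = 5

5


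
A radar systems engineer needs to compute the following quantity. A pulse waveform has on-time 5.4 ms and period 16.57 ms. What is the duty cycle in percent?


Duty cycle as a percentage:
DC = (t_on / T) * 100
   = (5.4 / 16.57) * 100
   = 0.32589 * 100
   = 32.59 %

32.59 %


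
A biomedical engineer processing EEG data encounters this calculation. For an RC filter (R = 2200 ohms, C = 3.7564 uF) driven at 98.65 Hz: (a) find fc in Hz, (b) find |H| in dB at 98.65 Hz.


Step 1 — cutoff frequency:
fc = 1 / (2*pi*R*C)
C = 3.7564 uF = 3.7564e-06 F
fc = 1 / (2*pi*2200*3.7564e-06)
   = 19.2586 Hz

Step 2 — magnitude at f = 98.65 Hz:
|H(f)| = 1 / sqrt(1 + (f/fc)^2)
f/fc = 98.65 / 19.2586 = 5.122387
|H| = 1 / sqrt(1 + 26.238849) = 0.1916045
|H|_dB = 20*log10(0.1916045) = -14.35 dB

fc = 19.2586 Hz; |H(98.65 Hz)| = -14.35 dB


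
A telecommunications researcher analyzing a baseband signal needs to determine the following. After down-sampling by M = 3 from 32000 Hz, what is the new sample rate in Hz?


Decimation reduces the sample rate:
fs_out = fs_in / M
       = 32000 / 3
       = 10666.6667 Hz

10666.6667 Hz


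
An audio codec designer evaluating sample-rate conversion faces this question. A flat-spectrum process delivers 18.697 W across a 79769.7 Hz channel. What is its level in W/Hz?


Power spectral density:
PSD = P / BW
    = 18.697 / 79769.7
    = 0.00023439 W/Hz

0.00023439 W/Hz


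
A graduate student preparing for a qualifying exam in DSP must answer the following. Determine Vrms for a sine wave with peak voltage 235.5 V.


RMS voltage for a sinusoidal waveform:
V_rms = V_peak / sqrt(2)
      = 235.5 / 1.414214
      = 166.524 V

166.524 V


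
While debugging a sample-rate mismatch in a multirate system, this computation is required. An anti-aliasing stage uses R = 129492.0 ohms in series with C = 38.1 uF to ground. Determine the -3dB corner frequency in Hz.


Cutoff frequency of a first-order RC filter:
fc = 1 / (2 * pi * R * C)
C = 38.1 uF = 3.81e-05 F
fc = 1 / (2 * pi * 129492.0 * 3.81e-05)
   = 1 / 30.999007031477
   = 0.032259 Hz

0.032259 Hz


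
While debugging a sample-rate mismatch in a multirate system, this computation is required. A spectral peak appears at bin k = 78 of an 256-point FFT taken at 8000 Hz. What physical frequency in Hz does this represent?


Frequency of DFT bin k:
f_k = k * fs / N
    = 78 * 8000 / 256
    = 624000 / 256
    = 2437.5 Hz

2437.5 Hz


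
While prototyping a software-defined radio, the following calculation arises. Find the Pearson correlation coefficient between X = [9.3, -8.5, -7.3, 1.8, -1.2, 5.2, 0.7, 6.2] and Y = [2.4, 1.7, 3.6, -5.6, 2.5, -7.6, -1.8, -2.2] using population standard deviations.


Pearson correlation coefficient (population):
r = cov(X,Y) / (std(X) * std(Y))
Mean X = 0.775, Mean Y = -0.875
Cov(X,Y) = -10.060625
Std(X) = 5.893588, Std(Y) = 3.855759
r = -0.4427

-0.4427


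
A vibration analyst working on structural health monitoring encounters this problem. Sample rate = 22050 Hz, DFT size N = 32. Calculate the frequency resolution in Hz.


DFT frequency resolution:
df = fs / N
   = 22050 / 32
   = 689.0625 Hz

689.0625 Hz


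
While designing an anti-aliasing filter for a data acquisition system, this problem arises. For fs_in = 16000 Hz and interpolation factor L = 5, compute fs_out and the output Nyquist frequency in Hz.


Step 1 — output sample rate after interpolation by L:
fs_out = L * fs_in = 5 * 16000 = 80000 Hz

Step 2 — Nyquist frequency of the output stream:
f_Nyq = fs_out / 2 = 80000 / 2 = 40000.0 Hz

fs_out = 80000 Hz; f_Nyquist = 40000.0 Hz


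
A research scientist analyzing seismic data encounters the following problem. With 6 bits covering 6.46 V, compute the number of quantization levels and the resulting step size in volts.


Step 1 — number of quantization levels:
L = 2^N = 2^6 = 64

Step 2 — LSB step size:
delta = Vfs / L
      = 6.46 / 64
      = 0.1009375 V

Levels = 64; step size = 0.1009375 V


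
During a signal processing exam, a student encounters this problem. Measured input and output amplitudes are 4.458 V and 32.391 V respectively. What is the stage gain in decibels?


Voltage gain in dB:
G = 20 * log10(Vout / Vin)
  = 20 * log10(32.391 / 4.458)
  = 20 * log10(7.265814)
  = 20 * 0.861284
  = 17.23 dB

17.23 dB


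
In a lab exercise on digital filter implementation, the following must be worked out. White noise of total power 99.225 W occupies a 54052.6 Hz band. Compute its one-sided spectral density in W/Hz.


Power spectral density:
PSD = P / BW
    = 99.225 / 54052.6
    = 0.00183571 W/Hz

0.00183571 W/Hz


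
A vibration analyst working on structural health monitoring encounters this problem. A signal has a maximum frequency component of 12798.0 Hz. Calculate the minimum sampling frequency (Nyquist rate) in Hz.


The Nyquist rate is twice the maximum frequency component.
fs_min = 2 * fmax
      = 2 * 12798.0
      = 25596.0 Hz

25596.0


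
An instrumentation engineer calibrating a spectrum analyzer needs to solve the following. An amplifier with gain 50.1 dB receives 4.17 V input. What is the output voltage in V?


Output voltage from dB gain:
V_out = V_in * 10^(gain_dB / 20)
      = 4.17 * 10^(50.1 / 20)
      = 4.17 * 319.889511
      = 1333.9393 V

1333.9393 V


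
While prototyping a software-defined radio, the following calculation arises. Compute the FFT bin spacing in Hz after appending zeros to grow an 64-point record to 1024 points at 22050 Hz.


Frequency resolution after zero-padding:
N_padded = 64 * 16 = 1024
df = fs / N_padded
   = 22050 / 1024
   = 21.5332 Hz

21.5332 Hz


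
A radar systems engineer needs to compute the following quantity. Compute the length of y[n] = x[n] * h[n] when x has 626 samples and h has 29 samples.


Linear convolution output length:
L = N + M - 1
  = 626 + 29 - 1
  = 654 samples

654


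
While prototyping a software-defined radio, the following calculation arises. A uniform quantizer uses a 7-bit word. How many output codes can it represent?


Number of quantization levels = 2^N
= 2^7
= 128

128


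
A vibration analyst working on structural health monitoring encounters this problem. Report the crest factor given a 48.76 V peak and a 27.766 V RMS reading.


Crest factor is the ratio of peak to RMS:
CF = V_peak / V_rms
   = 48.76 / 27.766
   = 1.7561

1.7561


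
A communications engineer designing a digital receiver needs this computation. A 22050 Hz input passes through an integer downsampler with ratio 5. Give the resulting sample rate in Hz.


Decimation reduces the sample rate:
fs_out = fs_in / M
       = 22050 / 5
       = 4410.0 Hz

4410.0 Hz


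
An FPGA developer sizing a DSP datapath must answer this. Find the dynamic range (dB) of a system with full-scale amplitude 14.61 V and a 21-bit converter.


Dynamic range from full-scale to LSB:
V_min = V_max / 2^bits = 14.61 / 2^21
DR = 20 * log10(V_max / V_min)
   = 20 * log10(2^21)
   = 20 * 21 * log10(2)
   = 126.43 dB

126.43 dB


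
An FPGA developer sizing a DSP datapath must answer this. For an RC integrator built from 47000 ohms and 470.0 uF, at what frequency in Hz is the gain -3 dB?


Cutoff frequency of a first-order RC filter:
fc = 1 / (2 * pi * R * C)
C = 470.0 uF = 0.00047 F
fc = 1 / (2 * pi * 47000 * 0.00047)
   = 1 / 138.7955634356
   = 0.007205 Hz

0.007205 Hz


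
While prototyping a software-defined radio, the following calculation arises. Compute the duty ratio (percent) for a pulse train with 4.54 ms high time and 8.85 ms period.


Duty cycle as a percentage:
DC = (t_on / T) * 100
   = (4.54 / 8.85) * 100
   = 0.512994 * 100
   = 51.3 %

51.3 %


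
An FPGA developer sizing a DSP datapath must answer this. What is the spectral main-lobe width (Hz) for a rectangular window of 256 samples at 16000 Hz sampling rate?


Main lobe width for a rectangular window:
Width = 2 * fs / N
      = 2 * 16000 / 256
      = 32000 / 256
      = 125.0 Hz

125.0 Hz


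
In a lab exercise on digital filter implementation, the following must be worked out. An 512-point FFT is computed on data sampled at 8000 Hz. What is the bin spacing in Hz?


DFT frequency resolution:
df = fs / N
   = 8000 / 512
   = 15.625 Hz

15.625 Hz


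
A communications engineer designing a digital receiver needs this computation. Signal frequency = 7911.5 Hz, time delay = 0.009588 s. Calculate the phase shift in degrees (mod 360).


Phase shift from frequency and time delay:
phi = 360 * f * t_delay
    = 360 * 7911.5 * 0.009588
    = 27307.97 degrees
    mod 360 = 307.97 degrees

307.97 degrees


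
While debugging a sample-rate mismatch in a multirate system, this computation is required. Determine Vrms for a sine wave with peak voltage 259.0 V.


RMS voltage for a sinusoidal waveform:
V_rms = V_peak / sqrt(2)
      = 259.0 / 1.414214
      = 183.141 V

183.141 V


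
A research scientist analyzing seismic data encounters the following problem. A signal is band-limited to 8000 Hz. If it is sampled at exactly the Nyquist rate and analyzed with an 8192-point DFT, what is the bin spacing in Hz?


Step 1 — Nyquist sampling rate:
fs = 2 * fmax = 2 * 8000 = 16000 Hz

Step 2 — DFT bin spacing:
df = fs / N = 16000 / 8192 = 1.9531 Hz

1.9531 Hz


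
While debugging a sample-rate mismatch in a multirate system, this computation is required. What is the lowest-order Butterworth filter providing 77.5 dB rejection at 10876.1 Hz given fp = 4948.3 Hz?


Butterworth filter order formula:
n = log10(10^(A/10) - 1) / (2 * log10(f_stop/f_pass))
10^(77.5/10) - 1 = 56234131.519
f_stop/f_pass = 10876.1 / 4948.3 = 2.1979
n = 11.3298 -> ceil = 12

12


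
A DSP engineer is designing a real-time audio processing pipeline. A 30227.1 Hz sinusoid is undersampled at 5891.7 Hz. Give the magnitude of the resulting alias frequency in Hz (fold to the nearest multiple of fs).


Compute the nearest integer multiple of fs to the signal:
n = round(30227.1 / 5891.7) = 5
f_alias = |30227.1 - 5 * 5891.7|
        = |30227.1 - 29458.5|
        = 768.6 Hz

768.6


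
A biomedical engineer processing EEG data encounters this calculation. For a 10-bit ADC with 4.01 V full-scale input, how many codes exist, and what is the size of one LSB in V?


Step 1 — number of quantization levels:
L = 2^N = 2^10 = 1024

Step 2 — LSB step size:
delta = Vfs / L
      = 4.01 / 1024
      = 0.00391602 V

Levels = 1024; step size = 0.00391602 V


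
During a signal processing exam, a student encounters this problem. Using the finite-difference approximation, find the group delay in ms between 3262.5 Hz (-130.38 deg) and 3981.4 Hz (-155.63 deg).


Group delay from phase difference:
tau = -d(phi)/d(omega)
d(phi) = -25.25 deg = -0.440696 rad
d(omega) = 2*pi*(3981.4 - 3262.5) = 4516.9819 rad/s
tau = -(-0.440696) / 4516.9819
    = 0.0976 ms

0.0976 ms


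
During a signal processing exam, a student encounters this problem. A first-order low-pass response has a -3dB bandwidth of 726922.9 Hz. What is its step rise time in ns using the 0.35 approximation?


Rise time from bandwidth relationship:
tr = 0.35 / BW
   = 0.35 / 726922.9
   = 4.814815987e-07 s
   = 481.4816 ns

481.4816 ns


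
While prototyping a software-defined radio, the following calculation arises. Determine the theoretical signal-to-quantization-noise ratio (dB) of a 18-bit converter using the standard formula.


Theoretical SNR for a full-scale sinusoid:
SNR = 6.02 * N + 1.76
    = 6.02 * 18 + 1.76
    = 108.36 + 1.76
    = 110.12 dB

110.12 dB


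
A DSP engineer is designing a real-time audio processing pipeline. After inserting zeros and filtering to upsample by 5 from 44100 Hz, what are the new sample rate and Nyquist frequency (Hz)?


Step 1 — output sample rate after interpolation by L:
fs_out = L * fs_in = 5 * 44100 = 220500 Hz

Step 2 — Nyquist frequency of the output stream:
f_Nyq = fs_out / 2 = 220500 / 2 = 110250.0 Hz

fs_out = 220500 Hz; f_Nyquist = 110250.0 Hz


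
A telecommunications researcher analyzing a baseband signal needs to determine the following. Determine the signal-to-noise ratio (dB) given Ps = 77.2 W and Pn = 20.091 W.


SNR in decibels:
SNR = 10 * log10(Ps / Pn)
    = 10 * log10(77.2 / 20.091)
    = 10 * log10(3.8425)
    = 10 * 0.5846
    = 5.85 dB

5.85 dB


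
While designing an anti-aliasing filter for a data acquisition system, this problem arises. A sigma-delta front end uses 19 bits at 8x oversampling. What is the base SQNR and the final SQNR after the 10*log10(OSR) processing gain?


Step 1 — baseline SQNR at Nyquist:
SQNR_base = 6.02*N + 1.76
          = 6.02*19 + 1.76
          = 116.14 dB

Step 2 — oversampling processing gain:
G = 10*log10(OSR) = 10*log10(8) = 9.03 dB

Step 3 — total:
SQNR_total = 116.14 + 9.03 = 125.17 dB

Base SQNR = 116.14 dB; oversampled SQNR = 125.17 dB


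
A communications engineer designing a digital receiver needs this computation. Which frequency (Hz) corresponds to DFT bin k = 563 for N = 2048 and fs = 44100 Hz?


Frequency of DFT bin k:
f_k = k * fs / N
    = 563 * 44100 / 2048
    = 24828300 / 2048
    = 12123.193 Hz

12123.193 Hz


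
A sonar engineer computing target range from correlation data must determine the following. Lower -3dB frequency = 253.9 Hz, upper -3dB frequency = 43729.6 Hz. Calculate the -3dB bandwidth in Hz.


Bandwidth is the difference of -3dB frequencies:
BW = f_high - f_low
   = 43729.6 - 253.9
   = 43475.7 Hz

43475.7 Hz


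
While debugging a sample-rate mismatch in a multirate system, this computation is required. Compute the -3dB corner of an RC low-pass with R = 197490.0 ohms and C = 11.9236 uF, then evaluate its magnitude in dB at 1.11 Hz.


Step 1 — cutoff frequency:
fc = 1 / (2*pi*R*C)
C = 11.9236 uF = 1.19236e-05 F
fc = 1 / (2*pi*197490.0*1.19236e-05)
   = 0.0675877 Hz

Step 2 — magnitude at f = 1.11 Hz:
|H(f)| = 1 / sqrt(1 + (f/fc)^2)
f/fc = 1.11 / 0.0675877 = 16.423107
|H| = 1 / sqrt(1 + 269.718444) = 0.0607773
|H|_dB = 20*log10(0.0607773) = -24.33 dB

fc = 0.0675877 Hz; |H(1.11 Hz)| = -24.33 dB


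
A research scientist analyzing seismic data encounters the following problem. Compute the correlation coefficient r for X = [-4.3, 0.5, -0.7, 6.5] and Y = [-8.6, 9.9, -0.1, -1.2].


Pearson correlation coefficient (population):
r = cov(X,Y) / (std(X) * std(Y))
Mean X = 0.5, Mean Y = 0.0
Cov(X,Y) = 8.55
Std(X) = 3.888444, Std(Y) = 6.584451
r = 0.3339

0.3339


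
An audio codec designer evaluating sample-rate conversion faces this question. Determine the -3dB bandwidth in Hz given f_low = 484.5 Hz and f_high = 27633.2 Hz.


Bandwidth is the difference of -3dB frequencies:
BW = f_high - f_low
   = 27633.2 - 484.5
   = 27148.7 Hz

27148.7 Hz


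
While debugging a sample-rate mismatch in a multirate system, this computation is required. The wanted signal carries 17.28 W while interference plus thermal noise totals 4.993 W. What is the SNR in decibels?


SNR in decibels:
SNR = 10 * log10(Ps / Pn)
    = 10 * log10(17.28 / 4.993)
    = 10 * log10(3.4608)
    = 10 * 0.5392
    = 5.39 dB

5.39 dB


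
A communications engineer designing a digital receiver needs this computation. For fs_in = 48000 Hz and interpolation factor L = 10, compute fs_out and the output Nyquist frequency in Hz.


Step 1 — output sample rate after interpolation by L:
fs_out = L * fs_in = 10 * 48000 = 480000 Hz

Step 2 — Nyquist frequency of the output stream:
f_Nyq = fs_out / 2 = 480000 / 2 = 240000.0 Hz

fs_out = 480000 Hz; f_Nyquist = 240000.0 Hz


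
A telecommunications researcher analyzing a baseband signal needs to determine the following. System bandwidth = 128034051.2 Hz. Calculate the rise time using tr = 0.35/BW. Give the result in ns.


Rise time from bandwidth relationship:
tr = 0.35 / BW
   = 0.35 / 128034051.2
   = 2.733647781e-09 s
   = 2.7336 ns

2.7336 ns


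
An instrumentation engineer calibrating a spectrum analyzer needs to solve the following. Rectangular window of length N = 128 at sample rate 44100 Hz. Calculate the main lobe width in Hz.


Main lobe width for a rectangular window:
Width = 2 * fs / N
      = 2 * 44100 / 128
      = 88200 / 128
      = 689.062 Hz

689.062 Hz


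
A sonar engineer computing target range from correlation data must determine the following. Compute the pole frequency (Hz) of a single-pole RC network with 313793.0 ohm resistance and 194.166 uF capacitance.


Cutoff frequency of a first-order RC filter:
fc = 1 / (2 * pi * R * C)
C = 194.166 uF = 0.000194166 F
fc = 1 / (2 * pi * 313793.0 * 0.000194166)
   = 1 / 382.82148486472
   = 0.002612 Hz

0.002612 Hz


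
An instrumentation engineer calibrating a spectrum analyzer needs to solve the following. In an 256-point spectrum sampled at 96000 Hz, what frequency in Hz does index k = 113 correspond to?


Frequency of DFT bin k:
f_k = k * fs / N
    = 113 * 96000 / 256
    = 10848000 / 256
    = 42375.0 Hz

42375.0 Hz


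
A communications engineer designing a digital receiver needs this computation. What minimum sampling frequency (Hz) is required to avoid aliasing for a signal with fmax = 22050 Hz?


The Nyquist rate is twice the maximum frequency component.
fs_min = 2 * fmax
      = 2 * 22050
      = 44100 Hz

44100


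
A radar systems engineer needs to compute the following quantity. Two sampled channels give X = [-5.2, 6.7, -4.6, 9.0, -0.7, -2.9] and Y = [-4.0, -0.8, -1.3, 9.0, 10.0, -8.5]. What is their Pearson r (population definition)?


Pearson correlation coefficient (population):
r = cov(X,Y) / (std(X) * std(Y))
Mean X = 0.3833, Mean Y = 0.7333
Cov(X,Y) = 19.730556
Std(X) = 5.509209, Std(Y) = 6.687717
r = 0.5355

0.5355


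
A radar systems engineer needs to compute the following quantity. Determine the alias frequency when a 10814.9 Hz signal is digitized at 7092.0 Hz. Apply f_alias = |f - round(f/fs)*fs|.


Compute the nearest integer multiple of fs to the signal:
n = round(10814.9 / 7092.0) = 2
f_alias = |10814.9 - 2 * 7092.0|
        = |10814.9 - 14184.0|
        = 3369.1 Hz

3369.1


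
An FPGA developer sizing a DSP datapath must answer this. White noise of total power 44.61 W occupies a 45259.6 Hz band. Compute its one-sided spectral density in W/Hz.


Power spectral density:
PSD = P / BW
    = 44.61 / 45259.6
    = 0.00098565 W/Hz

0.00098565 W/Hz


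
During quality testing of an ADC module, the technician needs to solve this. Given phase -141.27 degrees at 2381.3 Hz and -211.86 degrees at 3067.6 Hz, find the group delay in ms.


Group delay from phase difference:
tau = -d(phi)/d(omega)
d(phi) = -70.59 deg = -1.232028 rad
d(omega) = 2*pi*(3067.6 - 2381.3) = 4312.1501 rad/s
tau = -(-1.232028) / 4312.1501
    = 0.2857 ms

0.2857 ms


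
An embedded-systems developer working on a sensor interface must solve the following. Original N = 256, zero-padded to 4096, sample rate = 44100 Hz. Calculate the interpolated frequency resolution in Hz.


Frequency resolution after zero-padding:
N_padded = 256 * 16 = 4096
df = fs / N_padded
   = 44100 / 4096
   = 10.7666 Hz

10.7666 Hz


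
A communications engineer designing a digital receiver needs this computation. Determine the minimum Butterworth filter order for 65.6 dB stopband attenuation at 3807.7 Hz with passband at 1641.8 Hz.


Butterworth filter order formula:
n = log10(10^(A/10) - 1) / (2 * log10(f_stop/f_pass))
10^(65.6/10) - 1 = 3630779.5477
f_stop/f_pass = 3807.7 / 1641.8 = 2.3192
n = 8.9779 -> ceil = 9

9


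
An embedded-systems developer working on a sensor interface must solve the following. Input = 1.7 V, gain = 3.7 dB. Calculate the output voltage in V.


Output voltage from dB gain:
V_out = V_in * 10^(gain_dB / 20)
      = 1.7 * 10^(3.7 / 20)
      = 1.7 * 1.531087
      = 2.6028 V

2.6028 V


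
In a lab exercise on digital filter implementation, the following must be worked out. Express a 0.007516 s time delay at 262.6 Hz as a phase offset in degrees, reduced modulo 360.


Phase shift from frequency and time delay:
phi = 360 * f * t_delay
    = 360 * 262.6 * 0.007516
    = 710.53 degrees
    mod 360 = 350.53 degrees

350.53 degrees


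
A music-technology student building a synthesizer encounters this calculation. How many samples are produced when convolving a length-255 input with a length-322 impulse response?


Linear convolution output length:
L = N + M - 1
  = 255 + 322 - 1
  = 576 samples

576


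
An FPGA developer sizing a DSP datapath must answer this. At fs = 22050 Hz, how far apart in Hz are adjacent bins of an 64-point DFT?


DFT frequency resolution:
df = fs / N
   = 22050 / 64
   = 344.5312 Hz

344.5312 Hz


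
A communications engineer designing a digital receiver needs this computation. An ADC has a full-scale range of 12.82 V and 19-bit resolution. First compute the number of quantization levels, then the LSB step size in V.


Step 1 — number of quantization levels:
L = 2^N = 2^19 = 524288

Step 2 — LSB step size:
delta = Vfs / L
      = 12.82 / 524288
      = 2.445e-05 V

Levels = 524288; step size = 2.445e-05 V


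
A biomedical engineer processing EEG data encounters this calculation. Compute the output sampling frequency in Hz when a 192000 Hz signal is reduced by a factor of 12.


Decimation reduces the sample rate:
fs_out = fs_in / M
       = 192000 / 12
       = 16000.0 Hz

16000.0 Hz


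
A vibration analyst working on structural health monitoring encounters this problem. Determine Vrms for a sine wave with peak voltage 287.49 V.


RMS voltage for a sinusoidal waveform:
V_rms = V_peak / sqrt(2)
      = 287.49 / 1.414214
      = 203.286 V

203.286 V


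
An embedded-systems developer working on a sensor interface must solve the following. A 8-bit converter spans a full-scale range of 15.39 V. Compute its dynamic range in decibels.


Dynamic range from full-scale to LSB:
V_min = V_max / 2^bits = 15.39 / 2^8
DR = 20 * log10(V_max / V_min)
   = 20 * log10(2^8)
   = 20 * 8 * log10(2)
   = 48.16 dB

48.16 dB


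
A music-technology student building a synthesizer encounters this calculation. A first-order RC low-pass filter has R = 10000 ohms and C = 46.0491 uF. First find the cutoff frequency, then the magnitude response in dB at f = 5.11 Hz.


Step 1 — cutoff frequency:
fc = 1 / (2*pi*R*C)
C = 46.0491 uF = 4.60491e-05 F
fc = 1 / (2*pi*10000*4.60491e-05)
   = 0.34562 Hz

Step 2 — magnitude at f = 5.11 Hz:
|H(f)| = 1 / sqrt(1 + (f/fc)^2)
f/fc = 5.11 / 0.34562 = 14.785024
|H| = 1 / sqrt(1 + 218.596935) = 0.0674818
|H|_dB = 20*log10(0.0674818) = -23.42 dB

fc = 0.34562 Hz; |H(5.11 Hz)| = -23.42 dB


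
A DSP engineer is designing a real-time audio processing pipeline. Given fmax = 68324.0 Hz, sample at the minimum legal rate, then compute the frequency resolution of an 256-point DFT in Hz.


Step 1 — Nyquist sampling rate:
fs = 2 * fmax = 2 * 68324.0 = 136648.0 Hz

Step 2 — DFT bin spacing:
df = fs / N = 136648.0 / 256 = 533.7812 Hz

533.7812 Hz


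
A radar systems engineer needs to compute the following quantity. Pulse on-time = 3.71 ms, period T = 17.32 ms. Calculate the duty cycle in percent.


Duty cycle as a percentage:
DC = (t_on / T) * 100
   = (3.71 / 17.32) * 100
   = 0.214203 * 100
   = 21.42 %

21.42 %


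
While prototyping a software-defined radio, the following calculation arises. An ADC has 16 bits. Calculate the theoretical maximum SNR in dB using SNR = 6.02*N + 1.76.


Theoretical SNR for a full-scale sinusoid:
SNR = 6.02 * N + 1.76
    = 6.02 * 16 + 1.76
    = 96.32 + 1.76
    = 98.08 dB

98.08 dB


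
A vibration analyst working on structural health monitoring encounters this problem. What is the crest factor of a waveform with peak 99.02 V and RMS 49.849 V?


Crest factor is the ratio of peak to RMS:
CF = V_peak / V_rms
   = 99.02 / 49.849
   = 1.9864

1.9864


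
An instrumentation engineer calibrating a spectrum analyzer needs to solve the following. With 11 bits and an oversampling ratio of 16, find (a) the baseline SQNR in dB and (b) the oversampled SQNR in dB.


Step 1 — baseline SQNR at Nyquist:
SQNR_base = 6.02*N + 1.76
          = 6.02*11 + 1.76
          = 67.98 dB

Step 2 — oversampling processing gain:
G = 10*log10(OSR) = 10*log10(16) = 12.04 dB

Step 3 — total:
SQNR_total = 67.98 + 12.04 = 80.02 dB

Base SQNR = 67.98 dB; oversampled SQNR = 80.02 dB


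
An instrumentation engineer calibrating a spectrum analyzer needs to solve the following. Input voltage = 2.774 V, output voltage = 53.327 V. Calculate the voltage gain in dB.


Voltage gain in dB:
G = 20 * log10(Vout / Vin)
  = 20 * log10(53.327 / 2.774)
  = 20 * log10(19.223864)
  = 20 * 1.283841
  = 25.68 dB

25.68 dB


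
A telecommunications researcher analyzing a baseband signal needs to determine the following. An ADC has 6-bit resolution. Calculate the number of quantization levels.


Number of quantization levels = 2^N
= 2^6
= 64

64


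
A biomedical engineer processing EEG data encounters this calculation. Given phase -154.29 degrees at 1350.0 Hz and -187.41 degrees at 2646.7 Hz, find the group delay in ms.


Group delay from phase difference:
tau = -d(phi)/d(omega)
d(phi) = -33.12 deg = -0.578053 rad
d(omega) = 2*pi*(2646.7 - 1350.0) = 8147.4064 rad/s
tau = -(-0.578053) / 8147.4064
    = 0.0709 ms

0.0709 ms


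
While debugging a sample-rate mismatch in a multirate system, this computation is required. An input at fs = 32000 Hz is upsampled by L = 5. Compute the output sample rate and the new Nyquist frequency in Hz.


Step 1 — output sample rate after interpolation by L:
fs_out = L * fs_in = 5 * 32000 = 160000 Hz

Step 2 — Nyquist frequency of the output stream:
f_Nyq = fs_out / 2 = 160000 / 2 = 80000.0 Hz

fs_out = 160000 Hz; f_Nyquist = 80000.0 Hz


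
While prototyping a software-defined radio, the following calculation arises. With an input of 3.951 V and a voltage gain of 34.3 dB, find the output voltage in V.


Output voltage from dB gain:
V_out = V_in * 10^(gain_dB / 20)
      = 3.951 * 10^(34.3 / 20)
      = 3.951 * 51.880004
      = 204.9779 V

204.9779 V


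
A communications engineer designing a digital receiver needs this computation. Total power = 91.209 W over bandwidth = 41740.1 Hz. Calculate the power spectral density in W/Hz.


Power spectral density:
PSD = P / BW
    = 91.209 / 41740.1
    = 0.00218516 W/Hz

0.00218516 W/Hz


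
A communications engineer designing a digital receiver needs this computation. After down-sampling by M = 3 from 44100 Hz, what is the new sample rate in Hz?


Decimation reduces the sample rate:
fs_out = fs_in / M
       = 44100 / 3
       = 14700.0 Hz

14700.0 Hz


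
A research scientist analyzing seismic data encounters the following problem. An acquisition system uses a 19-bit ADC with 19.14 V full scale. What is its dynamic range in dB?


Dynamic range from full-scale to LSB:
V_min = V_max / 2^bits = 19.14 / 2^19
DR = 20 * log10(V_max / V_min)
   = 20 * log10(2^19)
   = 20 * 19 * log10(2)
   = 114.39 dB

114.39 dB


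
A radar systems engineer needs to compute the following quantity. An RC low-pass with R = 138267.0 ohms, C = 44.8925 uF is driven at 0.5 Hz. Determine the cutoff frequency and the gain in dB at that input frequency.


Step 1 — cutoff frequency:
fc = 1 / (2*pi*R*C)
C = 44.8925 uF = 4.48925e-05 F
fc = 1 / (2*pi*138267.0*4.48925e-05)
   = 0.0256406 Hz

Step 2 — magnitude at f = 0.5 Hz:
|H(f)| = 1 / sqrt(1 + (f/fc)^2)
f/fc = 0.5 / 0.0256406 = 19.500324
|H| = 1 / sqrt(1 + 380.262636) = 0.0512139
|H|_dB = 20*log10(0.0512139) = -25.81 dB

fc = 0.0256406 Hz; |H(0.5 Hz)| = -25.81 dB


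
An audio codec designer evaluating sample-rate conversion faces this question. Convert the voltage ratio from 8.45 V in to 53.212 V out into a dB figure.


Voltage gain in dB:
G = 20 * log10(Vout / Vin)
  = 20 * log10(53.212 / 8.45)
  = 20 * log10(6.297278)
  = 20 * 0.799153
  = 15.98 dB

15.98 dB


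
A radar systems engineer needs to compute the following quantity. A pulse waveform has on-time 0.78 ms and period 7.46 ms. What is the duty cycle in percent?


Duty cycle as a percentage:
DC = (t_on / T) * 100
   = (0.78 / 7.46) * 100
   = 0.104558 * 100
   = 10.46 %

10.46 %


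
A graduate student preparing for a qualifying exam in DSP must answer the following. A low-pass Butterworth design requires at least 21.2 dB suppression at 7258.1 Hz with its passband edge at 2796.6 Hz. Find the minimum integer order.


Butterworth filter order formula:
n = log10(10^(A/10) - 1) / (2 * log10(f_stop/f_pass))
10^(21.2/10) - 1 = 130.8257
f_stop/f_pass = 7258.1 / 2796.6 = 2.5953
n = 2.5552 -> ceil = 3

3


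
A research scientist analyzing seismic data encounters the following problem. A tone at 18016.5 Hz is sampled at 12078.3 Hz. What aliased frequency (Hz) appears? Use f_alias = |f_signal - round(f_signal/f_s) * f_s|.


Compute the nearest integer multiple of fs to the signal:
n = round(18016.5 / 12078.3) = 1
f_alias = |18016.5 - 1 * 12078.3|
        = |18016.5 - 12078.3|
        = 5938.2 Hz

5938.2


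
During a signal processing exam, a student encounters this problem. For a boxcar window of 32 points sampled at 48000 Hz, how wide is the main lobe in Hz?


Main lobe width for a rectangular window:
Width = 2 * fs / N
      = 2 * 48000 / 32
      = 96000 / 32
      = 3000.0 Hz

3000.0 Hz


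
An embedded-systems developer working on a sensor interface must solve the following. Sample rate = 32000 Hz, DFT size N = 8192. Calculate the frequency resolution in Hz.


DFT frequency resolution:
df = fs / N
   = 32000 / 8192
   = 3.9062 Hz

3.9062 Hz


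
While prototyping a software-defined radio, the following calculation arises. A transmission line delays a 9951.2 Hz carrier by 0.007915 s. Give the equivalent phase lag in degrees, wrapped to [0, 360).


Phase shift from frequency and time delay:
phi = 360 * f * t_delay
    = 360 * 9951.2 * 0.007915
    = 28354.95 degrees
    mod 360 = 274.95 degrees

274.95 degrees


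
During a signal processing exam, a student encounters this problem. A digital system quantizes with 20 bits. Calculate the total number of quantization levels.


Number of quantization levels = 2^N
= 2^20
= 1048576

1048576


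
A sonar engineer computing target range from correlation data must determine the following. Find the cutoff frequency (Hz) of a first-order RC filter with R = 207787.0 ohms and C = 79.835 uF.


Cutoff frequency of a first-order RC filter:
fc = 1 / (2 * pi * R * C)
C = 79.835 uF = 7.9835e-05 F
fc = 1 / (2 * pi * 207787.0 * 7.9835e-05)
   = 1 / 104.22971993664
   = 0.009594 Hz

0.009594 Hz


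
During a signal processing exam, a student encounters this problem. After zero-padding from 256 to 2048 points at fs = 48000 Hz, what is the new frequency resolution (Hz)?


Frequency resolution after zero-padding:
N_padded = 256 * 8 = 2048
df = fs / N_padded
   = 48000 / 2048
   = 23.4375 Hz

23.4375 Hz
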